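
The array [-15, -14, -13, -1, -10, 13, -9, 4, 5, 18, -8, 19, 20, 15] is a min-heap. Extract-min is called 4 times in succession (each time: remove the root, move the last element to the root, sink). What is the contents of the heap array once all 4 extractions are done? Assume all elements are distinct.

[-9, -8, 13, -1, 15, 19, 20, 4, 5, 18]

extract-min #1 returns -15:
  remove root -15; move last element 15 to root → [15, -14, -13, -1, -10, 13, -9, 4, 5, 18, -8, 19, 20]
  15 vs smaller child -14 at index 1, swap → [-14, 15, -13, -1, -10, 13, -9, 4, 5, 18, -8, 19, 20]
  15 vs smaller child -10 at index 4, swap → [-14, -10, -13, -1, 15, 13, -9, 4, 5, 18, -8, 19, 20]
  15 vs smaller child -8 at index 10, swap → [-14, -10, -13, -1, -8, 13, -9, 4, 5, 18, 15, 19, 20]
extract-min #2 returns -14:
  remove root -14; move last element 20 to root → [20, -10, -13, -1, -8, 13, -9, 4, 5, 18, 15, 19]
  20 vs smaller child -13 at index 2, swap → [-13, -10, 20, -1, -8, 13, -9, 4, 5, 18, 15, 19]
  20 vs smaller child -9 at index 6, swap → [-13, -10, -9, -1, -8, 13, 20, 4, 5, 18, 15, 19]
extract-min #3 returns -13:
  remove root -13; move last element 19 to root → [19, -10, -9, -1, -8, 13, 20, 4, 5, 18, 15]
  19 vs smaller child -10 at index 1, swap → [-10, 19, -9, -1, -8, 13, 20, 4, 5, 18, 15]
  19 vs smaller child -8 at index 4, swap → [-10, -8, -9, -1, 19, 13, 20, 4, 5, 18, 15]
  19 vs smaller child 15 at index 10, swap → [-10, -8, -9, -1, 15, 13, 20, 4, 5, 18, 19]
extract-min #4 returns -10:
  remove root -10; move last element 19 to root → [19, -8, -9, -1, 15, 13, 20, 4, 5, 18]
  19 vs smaller child -9 at index 2, swap → [-9, -8, 19, -1, 15, 13, 20, 4, 5, 18]
  19 vs smaller child 13 at index 5, swap → [-9, -8, 13, -1, 15, 19, 20, 4, 5, 18]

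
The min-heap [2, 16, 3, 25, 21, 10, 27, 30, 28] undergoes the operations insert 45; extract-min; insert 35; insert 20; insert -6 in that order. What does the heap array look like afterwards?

[-6, 16, 3, 25, 20, 10, 27, 30, 28, 35, 21, 45]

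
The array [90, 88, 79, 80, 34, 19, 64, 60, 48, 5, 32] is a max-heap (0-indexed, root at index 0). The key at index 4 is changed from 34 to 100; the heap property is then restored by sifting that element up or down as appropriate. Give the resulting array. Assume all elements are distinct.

set index 4 from 34 to 100 → [90, 88, 79, 80, 100, 19, 64, 60, 48, 5, 32]
100 > parent 88 at index 1, swap → [90, 100, 79, 80, 88, 19, 64, 60, 48, 5, 32]
100 > parent 90 at index 0, swap → [100, 90, 79, 80, 88, 19, 64, 60, 48, 5, 32]

[100, 90, 79, 80, 88, 19, 64, 60, 48, 5, 32]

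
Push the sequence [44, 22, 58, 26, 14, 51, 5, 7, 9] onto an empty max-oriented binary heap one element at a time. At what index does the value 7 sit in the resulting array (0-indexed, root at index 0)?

7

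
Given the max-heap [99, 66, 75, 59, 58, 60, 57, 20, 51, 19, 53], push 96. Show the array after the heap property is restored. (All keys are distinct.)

[99, 66, 96, 59, 58, 75, 57, 20, 51, 19, 53, 60]

append 96 at index 11 → [99, 66, 75, 59, 58, 60, 57, 20, 51, 19, 53, 96]
96 > parent 60 at index 5, swap → [99, 66, 75, 59, 58, 96, 57, 20, 51, 19, 53, 60]
96 > parent 75 at index 2, swap → [99, 66, 96, 59, 58, 75, 57, 20, 51, 19, 53, 60]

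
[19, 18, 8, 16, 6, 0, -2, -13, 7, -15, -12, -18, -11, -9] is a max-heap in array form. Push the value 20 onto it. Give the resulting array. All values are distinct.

append 20 at index 14 → [19, 18, 8, 16, 6, 0, -2, -13, 7, -15, -12, -18, -11, -9, 20]
20 > parent -2 at index 6, swap → [19, 18, 8, 16, 6, 0, 20, -13, 7, -15, -12, -18, -11, -9, -2]
20 > parent 8 at index 2, swap → [19, 18, 20, 16, 6, 0, 8, -13, 7, -15, -12, -18, -11, -9, -2]
20 > parent 19 at index 0, swap → [20, 18, 19, 16, 6, 0, 8, -13, 7, -15, -12, -18, -11, -9, -2]

[20, 18, 19, 16, 6, 0, 8, -13, 7, -15, -12, -18, -11, -9, -2]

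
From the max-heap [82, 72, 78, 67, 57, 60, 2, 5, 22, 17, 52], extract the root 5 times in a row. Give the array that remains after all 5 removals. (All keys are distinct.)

[57, 22, 52, 2, 17, 5]

extract-max #1 returns 82:
  remove root 82; move last element 52 to root → [52, 72, 78, 67, 57, 60, 2, 5, 22, 17]
  52 vs larger child 78 at index 2, swap → [78, 72, 52, 67, 57, 60, 2, 5, 22, 17]
  52 vs larger child 60 at index 5, swap → [78, 72, 60, 67, 57, 52, 2, 5, 22, 17]
extract-max #2 returns 78:
  remove root 78; move last element 17 to root → [17, 72, 60, 67, 57, 52, 2, 5, 22]
  17 vs larger child 72 at index 1, swap → [72, 17, 60, 67, 57, 52, 2, 5, 22]
  17 vs larger child 67 at index 3, swap → [72, 67, 60, 17, 57, 52, 2, 5, 22]
  17 vs larger child 22 at index 8, swap → [72, 67, 60, 22, 57, 52, 2, 5, 17]
extract-max #3 returns 72:
  remove root 72; move last element 17 to root → [17, 67, 60, 22, 57, 52, 2, 5]
  17 vs larger child 67 at index 1, swap → [67, 17, 60, 22, 57, 52, 2, 5]
  17 vs larger child 57 at index 4, swap → [67, 57, 60, 22, 17, 52, 2, 5]
extract-max #4 returns 67:
  remove root 67; move last element 5 to root → [5, 57, 60, 22, 17, 52, 2]
  5 vs larger child 60 at index 2, swap → [60, 57, 5, 22, 17, 52, 2]
  5 vs larger child 52 at index 5, swap → [60, 57, 52, 22, 17, 5, 2]
extract-max #5 returns 60:
  remove root 60; move last element 2 to root → [2, 57, 52, 22, 17, 5]
  2 vs larger child 57 at index 1, swap → [57, 2, 52, 22, 17, 5]
  2 vs larger child 22 at index 3, swap → [57, 22, 52, 2, 17, 5]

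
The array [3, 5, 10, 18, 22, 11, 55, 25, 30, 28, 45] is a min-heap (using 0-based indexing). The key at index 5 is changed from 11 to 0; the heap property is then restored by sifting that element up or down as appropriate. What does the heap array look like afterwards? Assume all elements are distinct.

set index 5 from 11 to 0 → [3, 5, 10, 18, 22, 0, 55, 25, 30, 28, 45]
0 < parent 10 at index 2, swap → [3, 5, 0, 18, 22, 10, 55, 25, 30, 28, 45]
0 < parent 3 at index 0, swap → [0, 5, 3, 18, 22, 10, 55, 25, 30, 28, 45]

[0, 5, 3, 18, 22, 10, 55, 25, 30, 28, 45]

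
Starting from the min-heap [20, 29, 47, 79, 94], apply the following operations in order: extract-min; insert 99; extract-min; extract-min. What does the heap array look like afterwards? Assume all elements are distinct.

[79, 94, 99]

extract-min → returns 20:
  remove root 20; move last element 94 to root → [94, 29, 47, 79]
  94 vs smaller child 29 at index 1, swap → [29, 94, 47, 79]
  94 vs only child 79 at index 3, swap → [29, 79, 47, 94]
insert 99:
  append 99 at index 4 → [29, 79, 47, 94, 99] (no swap needed)
extract-min → returns 29:
  remove root 29; move last element 99 to root → [99, 79, 47, 94]
  99 vs smaller child 47 at index 2, swap → [47, 79, 99, 94]
extract-min → returns 47:
  remove root 47; move last element 94 to root → [94, 79, 99]
  94 vs smaller child 79 at index 1, swap → [79, 94, 99]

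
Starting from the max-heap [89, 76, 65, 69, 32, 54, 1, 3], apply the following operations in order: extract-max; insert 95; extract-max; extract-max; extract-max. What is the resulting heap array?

extract-max → returns 89:
  remove root 89; move last element 3 to root → [3, 76, 65, 69, 32, 54, 1]
  3 vs larger child 76 at index 1, swap → [76, 3, 65, 69, 32, 54, 1]
  3 vs larger child 69 at index 3, swap → [76, 69, 65, 3, 32, 54, 1]
insert 95:
  append 95 at index 7 → [76, 69, 65, 3, 32, 54, 1, 95]
  95 > parent 3 at index 3, swap → [76, 69, 65, 95, 32, 54, 1, 3]
  95 > parent 69 at index 1, swap → [76, 95, 65, 69, 32, 54, 1, 3]
  95 > parent 76 at index 0, swap → [95, 76, 65, 69, 32, 54, 1, 3]
extract-max → returns 95:
  remove root 95; move last element 3 to root → [3, 76, 65, 69, 32, 54, 1]
  3 vs larger child 76 at index 1, swap → [76, 3, 65, 69, 32, 54, 1]
  3 vs larger child 69 at index 3, swap → [76, 69, 65, 3, 32, 54, 1]
extract-max → returns 76:
  remove root 76; move last element 1 to root → [1, 69, 65, 3, 32, 54]
  1 vs larger child 69 at index 1, swap → [69, 1, 65, 3, 32, 54]
  1 vs larger child 32 at index 4, swap → [69, 32, 65, 3, 1, 54]
extract-max → returns 69:
  remove root 69; move last element 54 to root → [54, 32, 65, 3, 1]
  54 vs larger child 65 at index 2, swap → [65, 32, 54, 3, 1]

[65, 32, 54, 3, 1]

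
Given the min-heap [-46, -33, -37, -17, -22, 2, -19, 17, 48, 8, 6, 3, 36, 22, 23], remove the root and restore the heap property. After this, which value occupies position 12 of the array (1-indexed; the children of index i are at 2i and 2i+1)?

remove root -46; move last element 23 to root → [23, -33, -37, -17, -22, 2, -19, 17, 48, 8, 6, 3, 36, 22]
23 vs smaller child -37 at index 3, swap → [-37, -33, 23, -17, -22, 2, -19, 17, 48, 8, 6, 3, 36, 22]
23 vs smaller child -19 at index 7, swap → [-37, -33, -19, -17, -22, 2, 23, 17, 48, 8, 6, 3, 36, 22]
23 vs only child 22 at index 14, swap → [-37, -33, -19, -17, -22, 2, 22, 17, 48, 8, 6, 3, 36, 23]
resulting array: [-37, -33, -19, -17, -22, 2, 22, 17, 48, 8, 6, 3, 36, 23]

3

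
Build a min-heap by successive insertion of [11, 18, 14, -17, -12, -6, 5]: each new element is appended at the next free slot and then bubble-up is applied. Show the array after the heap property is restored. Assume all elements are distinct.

Insert 11:
  append 11 at index 0 → [11] (no swap needed)
Insert 18:
  append 18 at index 1 → [11, 18] (no swap needed)
Insert 14:
  append 14 at index 2 → [11, 18, 14] (no swap needed)
Insert -17:
  append -17 at index 3 → [11, 18, 14, -17]
  -17 < parent 18 at index 1, swap → [11, -17, 14, 18]
  -17 < parent 11 at index 0, swap → [-17, 11, 14, 18]
Insert -12:
  append -12 at index 4 → [-17, 11, 14, 18, -12]
  -12 < parent 11 at index 1, swap → [-17, -12, 14, 18, 11]
Insert -6:
  append -6 at index 5 → [-17, -12, 14, 18, 11, -6]
  -6 < parent 14 at index 2, swap → [-17, -12, -6, 18, 11, 14]
Insert 5:
  append 5 at index 6 → [-17, -12, -6, 18, 11, 14, 5] (no swap needed)

[-17, -12, -6, 18, 11, 14, 5]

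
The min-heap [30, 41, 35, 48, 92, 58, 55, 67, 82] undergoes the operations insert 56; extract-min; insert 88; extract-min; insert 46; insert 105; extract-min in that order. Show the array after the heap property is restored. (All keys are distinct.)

insert 56:
  append 56 at index 9 → [30, 41, 35, 48, 92, 58, 55, 67, 82, 56]
  56 < parent 92 at index 4, swap → [30, 41, 35, 48, 56, 58, 55, 67, 82, 92]
extract-min → returns 30:
  remove root 30; move last element 92 to root → [92, 41, 35, 48, 56, 58, 55, 67, 82]
  92 vs smaller child 35 at index 2, swap → [35, 41, 92, 48, 56, 58, 55, 67, 82]
  92 vs smaller child 55 at index 6, swap → [35, 41, 55, 48, 56, 58, 92, 67, 82]
insert 88:
  append 88 at index 9 → [35, 41, 55, 48, 56, 58, 92, 67, 82, 88] (no swap needed)
extract-min → returns 35:
  remove root 35; move last element 88 to root → [88, 41, 55, 48, 56, 58, 92, 67, 82]
  88 vs smaller child 41 at index 1, swap → [41, 88, 55, 48, 56, 58, 92, 67, 82]
  88 vs smaller child 48 at index 3, swap → [41, 48, 55, 88, 56, 58, 92, 67, 82]
  88 vs smaller child 67 at index 7, swap → [41, 48, 55, 67, 56, 58, 92, 88, 82]
insert 46:
  append 46 at index 9 → [41, 48, 55, 67, 56, 58, 92, 88, 82, 46]
  46 < parent 56 at index 4, swap → [41, 48, 55, 67, 46, 58, 92, 88, 82, 56]
  46 < parent 48 at index 1, swap → [41, 46, 55, 67, 48, 58, 92, 88, 82, 56]
insert 105:
  append 105 at index 10 → [41, 46, 55, 67, 48, 58, 92, 88, 82, 56, 105] (no swap needed)
extract-min → returns 41:
  remove root 41; move last element 105 to root → [105, 46, 55, 67, 48, 58, 92, 88, 82, 56]
  105 vs smaller child 46 at index 1, swap → [46, 105, 55, 67, 48, 58, 92, 88, 82, 56]
  105 vs smaller child 48 at index 4, swap → [46, 48, 55, 67, 105, 58, 92, 88, 82, 56]
  105 vs only child 56 at index 9, swap → [46, 48, 55, 67, 56, 58, 92, 88, 82, 105]

[46, 48, 55, 67, 56, 58, 92, 88, 82, 105]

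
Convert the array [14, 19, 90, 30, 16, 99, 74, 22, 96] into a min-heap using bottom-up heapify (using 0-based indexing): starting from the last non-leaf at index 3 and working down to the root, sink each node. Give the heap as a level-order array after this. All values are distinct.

[14, 16, 74, 22, 19, 99, 90, 30, 96]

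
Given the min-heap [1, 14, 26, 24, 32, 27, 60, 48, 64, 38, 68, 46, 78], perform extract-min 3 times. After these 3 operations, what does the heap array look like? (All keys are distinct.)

[26, 32, 27, 48, 38, 68, 60, 78, 64, 46]

extract-min #1 returns 1:
  remove root 1; move last element 78 to root → [78, 14, 26, 24, 32, 27, 60, 48, 64, 38, 68, 46]
  78 vs smaller child 14 at index 1, swap → [14, 78, 26, 24, 32, 27, 60, 48, 64, 38, 68, 46]
  78 vs smaller child 24 at index 3, swap → [14, 24, 26, 78, 32, 27, 60, 48, 64, 38, 68, 46]
  78 vs smaller child 48 at index 7, swap → [14, 24, 26, 48, 32, 27, 60, 78, 64, 38, 68, 46]
extract-min #2 returns 14:
  remove root 14; move last element 46 to root → [46, 24, 26, 48, 32, 27, 60, 78, 64, 38, 68]
  46 vs smaller child 24 at index 1, swap → [24, 46, 26, 48, 32, 27, 60, 78, 64, 38, 68]
  46 vs smaller child 32 at index 4, swap → [24, 32, 26, 48, 46, 27, 60, 78, 64, 38, 68]
  46 vs smaller child 38 at index 9, swap → [24, 32, 26, 48, 38, 27, 60, 78, 64, 46, 68]
extract-min #3 returns 24:
  remove root 24; move last element 68 to root → [68, 32, 26, 48, 38, 27, 60, 78, 64, 46]
  68 vs smaller child 26 at index 2, swap → [26, 32, 68, 48, 38, 27, 60, 78, 64, 46]
  68 vs smaller child 27 at index 5, swap → [26, 32, 27, 48, 38, 68, 60, 78, 64, 46]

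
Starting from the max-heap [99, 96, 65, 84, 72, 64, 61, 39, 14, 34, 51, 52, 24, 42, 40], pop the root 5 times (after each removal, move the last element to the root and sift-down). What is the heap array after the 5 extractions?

extract-max #1 returns 99:
  remove root 99; move last element 40 to root → [40, 96, 65, 84, 72, 64, 61, 39, 14, 34, 51, 52, 24, 42]
  40 vs larger child 96 at index 1, swap → [96, 40, 65, 84, 72, 64, 61, 39, 14, 34, 51, 52, 24, 42]
  40 vs larger child 84 at index 3, swap → [96, 84, 65, 40, 72, 64, 61, 39, 14, 34, 51, 52, 24, 42]
extract-max #2 returns 96:
  remove root 96; move last element 42 to root → [42, 84, 65, 40, 72, 64, 61, 39, 14, 34, 51, 52, 24]
  42 vs larger child 84 at index 1, swap → [84, 42, 65, 40, 72, 64, 61, 39, 14, 34, 51, 52, 24]
  42 vs larger child 72 at index 4, swap → [84, 72, 65, 40, 42, 64, 61, 39, 14, 34, 51, 52, 24]
  42 vs larger child 51 at index 10, swap → [84, 72, 65, 40, 51, 64, 61, 39, 14, 34, 42, 52, 24]
extract-max #3 returns 84:
  remove root 84; move last element 24 to root → [24, 72, 65, 40, 51, 64, 61, 39, 14, 34, 42, 52]
  24 vs larger child 72 at index 1, swap → [72, 24, 65, 40, 51, 64, 61, 39, 14, 34, 42, 52]
  24 vs larger child 51 at index 4, swap → [72, 51, 65, 40, 24, 64, 61, 39, 14, 34, 42, 52]
  24 vs larger child 42 at index 10, swap → [72, 51, 65, 40, 42, 64, 61, 39, 14, 34, 24, 52]
extract-max #4 returns 72:
  remove root 72; move last element 52 to root → [52, 51, 65, 40, 42, 64, 61, 39, 14, 34, 24]
  52 vs larger child 65 at index 2, swap → [65, 51, 52, 40, 42, 64, 61, 39, 14, 34, 24]
  52 vs larger child 64 at index 5, swap → [65, 51, 64, 40, 42, 52, 61, 39, 14, 34, 24]
extract-max #5 returns 65:
  remove root 65; move last element 24 to root → [24, 51, 64, 40, 42, 52, 61, 39, 14, 34]
  24 vs larger child 64 at index 2, swap → [64, 51, 24, 40, 42, 52, 61, 39, 14, 34]
  24 vs larger child 61 at index 6, swap → [64, 51, 61, 40, 42, 52, 24, 39, 14, 34]

[64, 51, 61, 40, 42, 52, 24, 39, 14, 34]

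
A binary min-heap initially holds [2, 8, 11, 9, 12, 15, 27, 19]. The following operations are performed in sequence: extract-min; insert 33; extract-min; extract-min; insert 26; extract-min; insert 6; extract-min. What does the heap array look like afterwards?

[12, 19, 15, 26, 33, 27]

extract-min → returns 2:
  remove root 2; move last element 19 to root → [19, 8, 11, 9, 12, 15, 27]
  19 vs smaller child 8 at index 1, swap → [8, 19, 11, 9, 12, 15, 27]
  19 vs smaller child 9 at index 3, swap → [8, 9, 11, 19, 12, 15, 27]
insert 33:
  append 33 at index 7 → [8, 9, 11, 19, 12, 15, 27, 33] (no swap needed)
extract-min → returns 8:
  remove root 8; move last element 33 to root → [33, 9, 11, 19, 12, 15, 27]
  33 vs smaller child 9 at index 1, swap → [9, 33, 11, 19, 12, 15, 27]
  33 vs smaller child 12 at index 4, swap → [9, 12, 11, 19, 33, 15, 27]
extract-min → returns 9:
  remove root 9; move last element 27 to root → [27, 12, 11, 19, 33, 15]
  27 vs smaller child 11 at index 2, swap → [11, 12, 27, 19, 33, 15]
  27 vs only child 15 at index 5, swap → [11, 12, 15, 19, 33, 27]
insert 26:
  append 26 at index 6 → [11, 12, 15, 19, 33, 27, 26] (no swap needed)
extract-min → returns 11:
  remove root 11; move last element 26 to root → [26, 12, 15, 19, 33, 27]
  26 vs smaller child 12 at index 1, swap → [12, 26, 15, 19, 33, 27]
  26 vs smaller child 19 at index 3, swap → [12, 19, 15, 26, 33, 27]
insert 6:
  append 6 at index 6 → [12, 19, 15, 26, 33, 27, 6]
  6 < parent 15 at index 2, swap → [12, 19, 6, 26, 33, 27, 15]
  6 < parent 12 at index 0, swap → [6, 19, 12, 26, 33, 27, 15]
extract-min → returns 6:
  remove root 6; move last element 15 to root → [15, 19, 12, 26, 33, 27]
  15 vs smaller child 12 at index 2, swap → [12, 19, 15, 26, 33, 27]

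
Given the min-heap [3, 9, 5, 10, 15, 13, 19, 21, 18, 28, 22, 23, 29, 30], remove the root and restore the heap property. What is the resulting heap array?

[5, 9, 13, 10, 15, 23, 19, 21, 18, 28, 22, 30, 29]

remove root 3; move last element 30 to root → [30, 9, 5, 10, 15, 13, 19, 21, 18, 28, 22, 23, 29]
30 vs smaller child 5 at index 2, swap → [5, 9, 30, 10, 15, 13, 19, 21, 18, 28, 22, 23, 29]
30 vs smaller child 13 at index 5, swap → [5, 9, 13, 10, 15, 30, 19, 21, 18, 28, 22, 23, 29]
30 vs smaller child 23 at index 11, swap → [5, 9, 13, 10, 15, 23, 19, 21, 18, 28, 22, 30, 29]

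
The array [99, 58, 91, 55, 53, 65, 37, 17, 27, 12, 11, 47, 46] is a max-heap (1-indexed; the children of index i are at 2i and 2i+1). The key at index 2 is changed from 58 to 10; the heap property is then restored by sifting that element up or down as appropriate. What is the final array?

set index 2 from 58 to 10 → [99, 10, 91, 55, 53, 65, 37, 17, 27, 12, 11, 47, 46]
10 vs larger child 55 at index 4, swap → [99, 55, 91, 10, 53, 65, 37, 17, 27, 12, 11, 47, 46]
10 vs larger child 27 at index 9, swap → [99, 55, 91, 27, 53, 65, 37, 17, 10, 12, 11, 47, 46]

[99, 55, 91, 27, 53, 65, 37, 17, 10, 12, 11, 47, 46]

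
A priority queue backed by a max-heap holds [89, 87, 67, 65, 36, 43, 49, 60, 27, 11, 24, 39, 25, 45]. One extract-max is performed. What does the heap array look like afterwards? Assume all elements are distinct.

[87, 65, 67, 60, 36, 43, 49, 45, 27, 11, 24, 39, 25]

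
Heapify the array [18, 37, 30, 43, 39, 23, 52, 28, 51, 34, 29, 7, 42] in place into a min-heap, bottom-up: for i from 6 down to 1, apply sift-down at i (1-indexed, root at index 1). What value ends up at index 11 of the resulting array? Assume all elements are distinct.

sift down from index 6:
  23 vs smaller child 7 at index 12, swap → [18, 37, 30, 43, 39, 7, 52, 28, 51, 34, 29, 23, 42]
sift down from index 5:
  39 vs smaller child 29 at index 11, swap → [18, 37, 30, 43, 29, 7, 52, 28, 51, 34, 39, 23, 42]
sift down from index 4:
  43 vs smaller child 28 at index 8, swap → [18, 37, 30, 28, 29, 7, 52, 43, 51, 34, 39, 23, 42]
sift down from index 3:
  30 vs smaller child 7 at index 6, swap → [18, 37, 7, 28, 29, 30, 52, 43, 51, 34, 39, 23, 42]
  30 vs smaller child 23 at index 12, swap → [18, 37, 7, 28, 29, 23, 52, 43, 51, 34, 39, 30, 42]
sift down from index 2:
  37 vs smaller child 28 at index 4, swap → [18, 28, 7, 37, 29, 23, 52, 43, 51, 34, 39, 30, 42]
sift down from index 1:
  18 vs smaller child 7 at index 3, swap → [7, 28, 18, 37, 29, 23, 52, 43, 51, 34, 39, 30, 42]
resulting array: [7, 28, 18, 37, 29, 23, 52, 43, 51, 34, 39, 30, 42]

39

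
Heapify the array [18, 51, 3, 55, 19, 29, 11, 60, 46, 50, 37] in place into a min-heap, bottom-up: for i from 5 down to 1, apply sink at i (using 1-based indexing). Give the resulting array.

[3, 19, 11, 46, 37, 29, 18, 60, 55, 50, 51]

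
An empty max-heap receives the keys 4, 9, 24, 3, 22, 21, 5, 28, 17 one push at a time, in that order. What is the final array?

Insert 4:
  append 4 at index 0 → [4] (no swap needed)
Insert 9:
  append 9 at index 1 → [4, 9]
  9 > parent 4 at index 0, swap → [9, 4]
Insert 24:
  append 24 at index 2 → [9, 4, 24]
  24 > parent 9 at index 0, swap → [24, 4, 9]
Insert 3:
  append 3 at index 3 → [24, 4, 9, 3] (no swap needed)
Insert 22:
  append 22 at index 4 → [24, 4, 9, 3, 22]
  22 > parent 4 at index 1, swap → [24, 22, 9, 3, 4]
Insert 21:
  append 21 at index 5 → [24, 22, 9, 3, 4, 21]
  21 > parent 9 at index 2, swap → [24, 22, 21, 3, 4, 9]
Insert 5:
  append 5 at index 6 → [24, 22, 21, 3, 4, 9, 5] (no swap needed)
Insert 28:
  append 28 at index 7 → [24, 22, 21, 3, 4, 9, 5, 28]
  28 > parent 3 at index 3, swap → [24, 22, 21, 28, 4, 9, 5, 3]
  28 > parent 22 at index 1, swap → [24, 28, 21, 22, 4, 9, 5, 3]
  28 > parent 24 at index 0, swap → [28, 24, 21, 22, 4, 9, 5, 3]
Insert 17:
  append 17 at index 8 → [28, 24, 21, 22, 4, 9, 5, 3, 17] (no swap needed)

[28, 24, 21, 22, 4, 9, 5, 3, 17]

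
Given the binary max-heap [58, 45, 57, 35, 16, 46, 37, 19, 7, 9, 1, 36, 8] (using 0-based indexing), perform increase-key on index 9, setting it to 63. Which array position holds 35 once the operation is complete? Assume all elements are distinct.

set index 9 from 9 to 63 → [58, 45, 57, 35, 16, 46, 37, 19, 7, 63, 1, 36, 8]
63 > parent 16 at index 4, swap → [58, 45, 57, 35, 63, 46, 37, 19, 7, 16, 1, 36, 8]
63 > parent 45 at index 1, swap → [58, 63, 57, 35, 45, 46, 37, 19, 7, 16, 1, 36, 8]
63 > parent 58 at index 0, swap → [63, 58, 57, 35, 45, 46, 37, 19, 7, 16, 1, 36, 8]
resulting array: [63, 58, 57, 35, 45, 46, 37, 19, 7, 16, 1, 36, 8]

3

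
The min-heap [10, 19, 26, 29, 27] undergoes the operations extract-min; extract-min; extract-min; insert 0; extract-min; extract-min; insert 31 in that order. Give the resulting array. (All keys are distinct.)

extract-min → returns 10:
  remove root 10; move last element 27 to root → [27, 19, 26, 29]
  27 vs smaller child 19 at index 1, swap → [19, 27, 26, 29]
extract-min → returns 19:
  remove root 19; move last element 29 to root → [29, 27, 26]
  29 vs smaller child 26 at index 2, swap → [26, 27, 29]
extract-min → returns 26:
  remove root 26; move last element 29 to root → [29, 27]
  29 vs only child 27 at index 1, swap → [27, 29]
insert 0:
  append 0 at index 2 → [27, 29, 0]
  0 < parent 27 at index 0, swap → [0, 29, 27]
extract-min → returns 0:
  remove root 0; move last element 27 to root → [27, 29] (no swap needed)
extract-min → returns 27:
  remove root 27; move last element 29 to root → [29] (no swap needed)
insert 31:
  append 31 at index 1 → [29, 31] (no swap needed)

[29, 31]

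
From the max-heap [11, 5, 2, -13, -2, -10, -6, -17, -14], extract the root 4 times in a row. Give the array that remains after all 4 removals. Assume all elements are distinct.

[-6, -13, -10, -17, -14]

extract-max #1 returns 11:
  remove root 11; move last element -14 to root → [-14, 5, 2, -13, -2, -10, -6, -17]
  -14 vs larger child 5 at index 1, swap → [5, -14, 2, -13, -2, -10, -6, -17]
  -14 vs larger child -2 at index 4, swap → [5, -2, 2, -13, -14, -10, -6, -17]
extract-max #2 returns 5:
  remove root 5; move last element -17 to root → [-17, -2, 2, -13, -14, -10, -6]
  -17 vs larger child 2 at index 2, swap → [2, -2, -17, -13, -14, -10, -6]
  -17 vs larger child -6 at index 6, swap → [2, -2, -6, -13, -14, -10, -17]
extract-max #3 returns 2:
  remove root 2; move last element -17 to root → [-17, -2, -6, -13, -14, -10]
  -17 vs larger child -2 at index 1, swap → [-2, -17, -6, -13, -14, -10]
  -17 vs larger child -13 at index 3, swap → [-2, -13, -6, -17, -14, -10]
extract-max #4 returns -2:
  remove root -2; move last element -10 to root → [-10, -13, -6, -17, -14]
  -10 vs larger child -6 at index 2, swap → [-6, -13, -10, -17, -14]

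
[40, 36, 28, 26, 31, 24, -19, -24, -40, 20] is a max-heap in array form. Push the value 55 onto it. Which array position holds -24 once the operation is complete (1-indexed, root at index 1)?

8

append 55 at index 11 → [40, 36, 28, 26, 31, 24, -19, -24, -40, 20, 55]
55 > parent 31 at index 5, swap → [40, 36, 28, 26, 55, 24, -19, -24, -40, 20, 31]
55 > parent 36 at index 2, swap → [40, 55, 28, 26, 36, 24, -19, -24, -40, 20, 31]
55 > parent 40 at index 1, swap → [55, 40, 28, 26, 36, 24, -19, -24, -40, 20, 31]
resulting array: [55, 40, 28, 26, 36, 24, -19, -24, -40, 20, 31]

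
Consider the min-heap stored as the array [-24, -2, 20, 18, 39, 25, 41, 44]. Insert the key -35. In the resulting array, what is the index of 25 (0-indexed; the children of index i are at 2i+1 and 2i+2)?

append -35 at index 8 → [-24, -2, 20, 18, 39, 25, 41, 44, -35]
-35 < parent 18 at index 3, swap → [-24, -2, 20, -35, 39, 25, 41, 44, 18]
-35 < parent -2 at index 1, swap → [-24, -35, 20, -2, 39, 25, 41, 44, 18]
-35 < parent -24 at index 0, swap → [-35, -24, 20, -2, 39, 25, 41, 44, 18]
resulting array: [-35, -24, 20, -2, 39, 25, 41, 44, 18]

5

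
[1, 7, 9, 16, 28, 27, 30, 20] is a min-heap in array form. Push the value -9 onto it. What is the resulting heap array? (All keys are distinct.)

[-9, 1, 9, 7, 28, 27, 30, 20, 16]

append -9 at index 8 → [1, 7, 9, 16, 28, 27, 30, 20, -9]
-9 < parent 16 at index 3, swap → [1, 7, 9, -9, 28, 27, 30, 20, 16]
-9 < parent 7 at index 1, swap → [1, -9, 9, 7, 28, 27, 30, 20, 16]
-9 < parent 1 at index 0, swap → [-9, 1, 9, 7, 28, 27, 30, 20, 16]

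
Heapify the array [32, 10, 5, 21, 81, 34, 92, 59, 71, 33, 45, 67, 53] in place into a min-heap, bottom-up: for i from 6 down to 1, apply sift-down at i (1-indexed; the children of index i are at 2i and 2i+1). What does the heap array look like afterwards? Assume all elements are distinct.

sift down from index 6: already satisfies heap property
sift down from index 5:
  81 vs smaller child 33 at index 10, swap → [32, 10, 5, 21, 33, 34, 92, 59, 71, 81, 45, 67, 53]
sift down from index 4: already satisfies heap property
sift down from index 3: already satisfies heap property
sift down from index 2: already satisfies heap property
sift down from index 1:
  32 vs smaller child 5 at index 3, swap → [5, 10, 32, 21, 33, 34, 92, 59, 71, 81, 45, 67, 53]

[5, 10, 32, 21, 33, 34, 92, 59, 71, 81, 45, 67, 53]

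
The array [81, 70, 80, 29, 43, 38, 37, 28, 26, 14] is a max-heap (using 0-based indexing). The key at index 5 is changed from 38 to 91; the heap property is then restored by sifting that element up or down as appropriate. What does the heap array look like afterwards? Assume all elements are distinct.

[91, 70, 81, 29, 43, 80, 37, 28, 26, 14]

set index 5 from 38 to 91 → [81, 70, 80, 29, 43, 91, 37, 28, 26, 14]
91 > parent 80 at index 2, swap → [81, 70, 91, 29, 43, 80, 37, 28, 26, 14]
91 > parent 81 at index 0, swap → [91, 70, 81, 29, 43, 80, 37, 28, 26, 14]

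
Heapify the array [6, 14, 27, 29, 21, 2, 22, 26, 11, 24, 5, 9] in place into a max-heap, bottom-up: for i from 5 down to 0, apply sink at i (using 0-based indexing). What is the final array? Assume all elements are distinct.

[29, 26, 27, 14, 24, 9, 22, 6, 11, 21, 5, 2]

sift down from index 5:
  2 vs only child 9 at index 11, swap → [6, 14, 27, 29, 21, 9, 22, 26, 11, 24, 5, 2]
sift down from index 4:
  21 vs larger child 24 at index 9, swap → [6, 14, 27, 29, 24, 9, 22, 26, 11, 21, 5, 2]
sift down from index 3: already satisfies heap property
sift down from index 2: already satisfies heap property
sift down from index 1:
  14 vs larger child 29 at index 3, swap → [6, 29, 27, 14, 24, 9, 22, 26, 11, 21, 5, 2]
  14 vs larger child 26 at index 7, swap → [6, 29, 27, 26, 24, 9, 22, 14, 11, 21, 5, 2]
sift down from index 0:
  6 vs larger child 29 at index 1, swap → [29, 6, 27, 26, 24, 9, 22, 14, 11, 21, 5, 2]
  6 vs larger child 26 at index 3, swap → [29, 26, 27, 6, 24, 9, 22, 14, 11, 21, 5, 2]
  6 vs larger child 14 at index 7, swap → [29, 26, 27, 14, 24, 9, 22, 6, 11, 21, 5, 2]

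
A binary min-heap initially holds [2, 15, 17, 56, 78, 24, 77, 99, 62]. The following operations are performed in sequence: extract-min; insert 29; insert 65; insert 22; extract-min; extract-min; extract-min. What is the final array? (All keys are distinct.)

extract-min → returns 2:
  remove root 2; move last element 62 to root → [62, 15, 17, 56, 78, 24, 77, 99]
  62 vs smaller child 15 at index 1, swap → [15, 62, 17, 56, 78, 24, 77, 99]
  62 vs smaller child 56 at index 3, swap → [15, 56, 17, 62, 78, 24, 77, 99]
insert 29:
  append 29 at index 8 → [15, 56, 17, 62, 78, 24, 77, 99, 29]
  29 < parent 62 at index 3, swap → [15, 56, 17, 29, 78, 24, 77, 99, 62]
  29 < parent 56 at index 1, swap → [15, 29, 17, 56, 78, 24, 77, 99, 62]
insert 65:
  append 65 at index 9 → [15, 29, 17, 56, 78, 24, 77, 99, 62, 65]
  65 < parent 78 at index 4, swap → [15, 29, 17, 56, 65, 24, 77, 99, 62, 78]
insert 22:
  append 22 at index 10 → [15, 29, 17, 56, 65, 24, 77, 99, 62, 78, 22]
  22 < parent 65 at index 4, swap → [15, 29, 17, 56, 22, 24, 77, 99, 62, 78, 65]
  22 < parent 29 at index 1, swap → [15, 22, 17, 56, 29, 24, 77, 99, 62, 78, 65]
extract-min → returns 15:
  remove root 15; move last element 65 to root → [65, 22, 17, 56, 29, 24, 77, 99, 62, 78]
  65 vs smaller child 17 at index 2, swap → [17, 22, 65, 56, 29, 24, 77, 99, 62, 78]
  65 vs smaller child 24 at index 5, swap → [17, 22, 24, 56, 29, 65, 77, 99, 62, 78]
extract-min → returns 17:
  remove root 17; move last element 78 to root → [78, 22, 24, 56, 29, 65, 77, 99, 62]
  78 vs smaller child 22 at index 1, swap → [22, 78, 24, 56, 29, 65, 77, 99, 62]
  78 vs smaller child 29 at index 4, swap → [22, 29, 24, 56, 78, 65, 77, 99, 62]
extract-min → returns 22:
  remove root 22; move last element 62 to root → [62, 29, 24, 56, 78, 65, 77, 99]
  62 vs smaller child 24 at index 2, swap → [24, 29, 62, 56, 78, 65, 77, 99]

[24, 29, 62, 56, 78, 65, 77, 99]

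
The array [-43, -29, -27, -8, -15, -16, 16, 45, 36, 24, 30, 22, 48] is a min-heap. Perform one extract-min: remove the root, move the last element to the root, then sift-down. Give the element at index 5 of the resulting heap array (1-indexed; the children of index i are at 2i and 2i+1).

24

remove root -43; move last element 48 to root → [48, -29, -27, -8, -15, -16, 16, 45, 36, 24, 30, 22]
48 vs smaller child -29 at index 2, swap → [-29, 48, -27, -8, -15, -16, 16, 45, 36, 24, 30, 22]
48 vs smaller child -15 at index 5, swap → [-29, -15, -27, -8, 48, -16, 16, 45, 36, 24, 30, 22]
48 vs smaller child 24 at index 10, swap → [-29, -15, -27, -8, 24, -16, 16, 45, 36, 48, 30, 22]
resulting array: [-29, -15, -27, -8, 24, -16, 16, 45, 36, 48, 30, 22]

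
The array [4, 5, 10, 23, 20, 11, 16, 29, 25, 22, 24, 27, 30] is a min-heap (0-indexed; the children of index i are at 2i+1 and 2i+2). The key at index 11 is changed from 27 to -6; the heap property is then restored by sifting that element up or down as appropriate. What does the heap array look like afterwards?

set index 11 from 27 to -6 → [4, 5, 10, 23, 20, 11, 16, 29, 25, 22, 24, -6, 30]
-6 < parent 11 at index 5, swap → [4, 5, 10, 23, 20, -6, 16, 29, 25, 22, 24, 11, 30]
-6 < parent 10 at index 2, swap → [4, 5, -6, 23, 20, 10, 16, 29, 25, 22, 24, 11, 30]
-6 < parent 4 at index 0, swap → [-6, 5, 4, 23, 20, 10, 16, 29, 25, 22, 24, 11, 30]

[-6, 5, 4, 23, 20, 10, 16, 29, 25, 22, 24, 11, 30]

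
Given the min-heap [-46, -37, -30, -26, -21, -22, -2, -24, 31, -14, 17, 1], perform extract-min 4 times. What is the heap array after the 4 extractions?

extract-min #1 returns -46:
  remove root -46; move last element 1 to root → [1, -37, -30, -26, -21, -22, -2, -24, 31, -14, 17]
  1 vs smaller child -37 at index 1, swap → [-37, 1, -30, -26, -21, -22, -2, -24, 31, -14, 17]
  1 vs smaller child -26 at index 3, swap → [-37, -26, -30, 1, -21, -22, -2, -24, 31, -14, 17]
  1 vs smaller child -24 at index 7, swap → [-37, -26, -30, -24, -21, -22, -2, 1, 31, -14, 17]
extract-min #2 returns -37:
  remove root -37; move last element 17 to root → [17, -26, -30, -24, -21, -22, -2, 1, 31, -14]
  17 vs smaller child -30 at index 2, swap → [-30, -26, 17, -24, -21, -22, -2, 1, 31, -14]
  17 vs smaller child -22 at index 5, swap → [-30, -26, -22, -24, -21, 17, -2, 1, 31, -14]
extract-min #3 returns -30:
  remove root -30; move last element -14 to root → [-14, -26, -22, -24, -21, 17, -2, 1, 31]
  -14 vs smaller child -26 at index 1, swap → [-26, -14, -22, -24, -21, 17, -2, 1, 31]
  -14 vs smaller child -24 at index 3, swap → [-26, -24, -22, -14, -21, 17, -2, 1, 31]
extract-min #4 returns -26:
  remove root -26; move last element 31 to root → [31, -24, -22, -14, -21, 17, -2, 1]
  31 vs smaller child -24 at index 1, swap → [-24, 31, -22, -14, -21, 17, -2, 1]
  31 vs smaller child -21 at index 4, swap → [-24, -21, -22, -14, 31, 17, -2, 1]

[-24, -21, -22, -14, 31, 17, -2, 1]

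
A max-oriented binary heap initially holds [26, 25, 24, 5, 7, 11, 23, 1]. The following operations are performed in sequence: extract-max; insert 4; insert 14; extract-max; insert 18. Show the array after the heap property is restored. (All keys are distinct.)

extract-max → returns 26:
  remove root 26; move last element 1 to root → [1, 25, 24, 5, 7, 11, 23]
  1 vs larger child 25 at index 1, swap → [25, 1, 24, 5, 7, 11, 23]
  1 vs larger child 7 at index 4, swap → [25, 7, 24, 5, 1, 11, 23]
insert 4:
  append 4 at index 7 → [25, 7, 24, 5, 1, 11, 23, 4] (no swap needed)
insert 14:
  append 14 at index 8 → [25, 7, 24, 5, 1, 11, 23, 4, 14]
  14 > parent 5 at index 3, swap → [25, 7, 24, 14, 1, 11, 23, 4, 5]
  14 > parent 7 at index 1, swap → [25, 14, 24, 7, 1, 11, 23, 4, 5]
extract-max → returns 25:
  remove root 25; move last element 5 to root → [5, 14, 24, 7, 1, 11, 23, 4]
  5 vs larger child 24 at index 2, swap → [24, 14, 5, 7, 1, 11, 23, 4]
  5 vs larger child 23 at index 6, swap → [24, 14, 23, 7, 1, 11, 5, 4]
insert 18:
  append 18 at index 8 → [24, 14, 23, 7, 1, 11, 5, 4, 18]
  18 > parent 7 at index 3, swap → [24, 14, 23, 18, 1, 11, 5, 4, 7]
  18 > parent 14 at index 1, swap → [24, 18, 23, 14, 1, 11, 5, 4, 7]

[24, 18, 23, 14, 1, 11, 5, 4, 7]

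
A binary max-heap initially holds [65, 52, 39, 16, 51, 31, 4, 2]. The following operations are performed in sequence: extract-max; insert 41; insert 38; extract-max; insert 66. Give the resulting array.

extract-max → returns 65:
  remove root 65; move last element 2 to root → [2, 52, 39, 16, 51, 31, 4]
  2 vs larger child 52 at index 1, swap → [52, 2, 39, 16, 51, 31, 4]
  2 vs larger child 51 at index 4, swap → [52, 51, 39, 16, 2, 31, 4]
insert 41:
  append 41 at index 7 → [52, 51, 39, 16, 2, 31, 4, 41]
  41 > parent 16 at index 3, swap → [52, 51, 39, 41, 2, 31, 4, 16]
insert 38:
  append 38 at index 8 → [52, 51, 39, 41, 2, 31, 4, 16, 38] (no swap needed)
extract-max → returns 52:
  remove root 52; move last element 38 to root → [38, 51, 39, 41, 2, 31, 4, 16]
  38 vs larger child 51 at index 1, swap → [51, 38, 39, 41, 2, 31, 4, 16]
  38 vs larger child 41 at index 3, swap → [51, 41, 39, 38, 2, 31, 4, 16]
insert 66:
  append 66 at index 8 → [51, 41, 39, 38, 2, 31, 4, 16, 66]
  66 > parent 38 at index 3, swap → [51, 41, 39, 66, 2, 31, 4, 16, 38]
  66 > parent 41 at index 1, swap → [51, 66, 39, 41, 2, 31, 4, 16, 38]
  66 > parent 51 at index 0, swap → [66, 51, 39, 41, 2, 31, 4, 16, 38]

[66, 51, 39, 41, 2, 31, 4, 16, 38]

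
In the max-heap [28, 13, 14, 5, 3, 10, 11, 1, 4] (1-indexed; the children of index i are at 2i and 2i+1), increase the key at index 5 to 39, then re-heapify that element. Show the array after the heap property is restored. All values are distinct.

[39, 28, 14, 5, 13, 10, 11, 1, 4]

set index 5 from 3 to 39 → [28, 13, 14, 5, 39, 10, 11, 1, 4]
39 > parent 13 at index 2, swap → [28, 39, 14, 5, 13, 10, 11, 1, 4]
39 > parent 28 at index 1, swap → [39, 28, 14, 5, 13, 10, 11, 1, 4]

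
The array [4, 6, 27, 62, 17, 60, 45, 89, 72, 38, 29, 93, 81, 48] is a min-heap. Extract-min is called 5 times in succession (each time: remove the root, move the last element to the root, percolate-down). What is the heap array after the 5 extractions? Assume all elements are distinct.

[38, 48, 45, 62, 81, 60, 93, 89, 72]

extract-min #1 returns 4:
  remove root 4; move last element 48 to root → [48, 6, 27, 62, 17, 60, 45, 89, 72, 38, 29, 93, 81]
  48 vs smaller child 6 at index 1, swap → [6, 48, 27, 62, 17, 60, 45, 89, 72, 38, 29, 93, 81]
  48 vs smaller child 17 at index 4, swap → [6, 17, 27, 62, 48, 60, 45, 89, 72, 38, 29, 93, 81]
  48 vs smaller child 29 at index 10, swap → [6, 17, 27, 62, 29, 60, 45, 89, 72, 38, 48, 93, 81]
extract-min #2 returns 6:
  remove root 6; move last element 81 to root → [81, 17, 27, 62, 29, 60, 45, 89, 72, 38, 48, 93]
  81 vs smaller child 17 at index 1, swap → [17, 81, 27, 62, 29, 60, 45, 89, 72, 38, 48, 93]
  81 vs smaller child 29 at index 4, swap → [17, 29, 27, 62, 81, 60, 45, 89, 72, 38, 48, 93]
  81 vs smaller child 38 at index 9, swap → [17, 29, 27, 62, 38, 60, 45, 89, 72, 81, 48, 93]
extract-min #3 returns 17:
  remove root 17; move last element 93 to root → [93, 29, 27, 62, 38, 60, 45, 89, 72, 81, 48]
  93 vs smaller child 27 at index 2, swap → [27, 29, 93, 62, 38, 60, 45, 89, 72, 81, 48]
  93 vs smaller child 45 at index 6, swap → [27, 29, 45, 62, 38, 60, 93, 89, 72, 81, 48]
extract-min #4 returns 27:
  remove root 27; move last element 48 to root → [48, 29, 45, 62, 38, 60, 93, 89, 72, 81]
  48 vs smaller child 29 at index 1, swap → [29, 48, 45, 62, 38, 60, 93, 89, 72, 81]
  48 vs smaller child 38 at index 4, swap → [29, 38, 45, 62, 48, 60, 93, 89, 72, 81]
extract-min #5 returns 29:
  remove root 29; move last element 81 to root → [81, 38, 45, 62, 48, 60, 93, 89, 72]
  81 vs smaller child 38 at index 1, swap → [38, 81, 45, 62, 48, 60, 93, 89, 72]
  81 vs smaller child 48 at index 4, swap → [38, 48, 45, 62, 81, 60, 93, 89, 72]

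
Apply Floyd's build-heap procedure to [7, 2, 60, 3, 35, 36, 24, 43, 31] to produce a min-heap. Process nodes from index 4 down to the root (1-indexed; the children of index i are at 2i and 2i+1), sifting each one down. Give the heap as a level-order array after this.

sift down from index 4: already satisfies heap property
sift down from index 3:
  60 vs smaller child 24 at index 7, swap → [7, 2, 24, 3, 35, 36, 60, 43, 31]
sift down from index 2: already satisfies heap property
sift down from index 1:
  7 vs smaller child 2 at index 2, swap → [2, 7, 24, 3, 35, 36, 60, 43, 31]
  7 vs smaller child 3 at index 4, swap → [2, 3, 24, 7, 35, 36, 60, 43, 31]

[2, 3, 24, 7, 35, 36, 60, 43, 31]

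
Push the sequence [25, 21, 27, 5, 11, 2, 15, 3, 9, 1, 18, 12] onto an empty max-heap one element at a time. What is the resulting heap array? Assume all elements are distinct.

[27, 21, 25, 9, 18, 12, 15, 3, 5, 1, 11, 2]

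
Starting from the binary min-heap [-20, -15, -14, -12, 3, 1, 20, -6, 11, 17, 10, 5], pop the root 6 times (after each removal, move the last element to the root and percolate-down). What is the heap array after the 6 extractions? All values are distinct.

extract-min #1 returns -20:
  remove root -20; move last element 5 to root → [5, -15, -14, -12, 3, 1, 20, -6, 11, 17, 10]
  5 vs smaller child -15 at index 1, swap → [-15, 5, -14, -12, 3, 1, 20, -6, 11, 17, 10]
  5 vs smaller child -12 at index 3, swap → [-15, -12, -14, 5, 3, 1, 20, -6, 11, 17, 10]
  5 vs smaller child -6 at index 7, swap → [-15, -12, -14, -6, 3, 1, 20, 5, 11, 17, 10]
extract-min #2 returns -15:
  remove root -15; move last element 10 to root → [10, -12, -14, -6, 3, 1, 20, 5, 11, 17]
  10 vs smaller child -14 at index 2, swap → [-14, -12, 10, -6, 3, 1, 20, 5, 11, 17]
  10 vs smaller child 1 at index 5, swap → [-14, -12, 1, -6, 3, 10, 20, 5, 11, 17]
extract-min #3 returns -14:
  remove root -14; move last element 17 to root → [17, -12, 1, -6, 3, 10, 20, 5, 11]
  17 vs smaller child -12 at index 1, swap → [-12, 17, 1, -6, 3, 10, 20, 5, 11]
  17 vs smaller child -6 at index 3, swap → [-12, -6, 1, 17, 3, 10, 20, 5, 11]
  17 vs smaller child 5 at index 7, swap → [-12, -6, 1, 5, 3, 10, 20, 17, 11]
extract-min #4 returns -12:
  remove root -12; move last element 11 to root → [11, -6, 1, 5, 3, 10, 20, 17]
  11 vs smaller child -6 at index 1, swap → [-6, 11, 1, 5, 3, 10, 20, 17]
  11 vs smaller child 3 at index 4, swap → [-6, 3, 1, 5, 11, 10, 20, 17]
extract-min #5 returns -6:
  remove root -6; move last element 17 to root → [17, 3, 1, 5, 11, 10, 20]
  17 vs smaller child 1 at index 2, swap → [1, 3, 17, 5, 11, 10, 20]
  17 vs smaller child 10 at index 5, swap → [1, 3, 10, 5, 11, 17, 20]
extract-min #6 returns 1:
  remove root 1; move last element 20 to root → [20, 3, 10, 5, 11, 17]
  20 vs smaller child 3 at index 1, swap → [3, 20, 10, 5, 11, 17]
  20 vs smaller child 5 at index 3, swap → [3, 5, 10, 20, 11, 17]

[3, 5, 10, 20, 11, 17]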